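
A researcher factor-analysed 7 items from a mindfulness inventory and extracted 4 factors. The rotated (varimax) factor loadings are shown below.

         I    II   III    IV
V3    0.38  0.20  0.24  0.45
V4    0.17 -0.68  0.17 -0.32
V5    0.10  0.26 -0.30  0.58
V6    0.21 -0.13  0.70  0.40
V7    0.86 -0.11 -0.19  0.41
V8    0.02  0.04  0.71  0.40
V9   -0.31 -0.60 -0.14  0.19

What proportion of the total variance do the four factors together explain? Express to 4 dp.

SS loadings by factor: 1.0635, 0.9606, 1.2263, 1.1655; total = 4.4159.
Total variance with 7 standardized items is 7, so the solution explains 4.4159/7 = 0.6308.

0.6308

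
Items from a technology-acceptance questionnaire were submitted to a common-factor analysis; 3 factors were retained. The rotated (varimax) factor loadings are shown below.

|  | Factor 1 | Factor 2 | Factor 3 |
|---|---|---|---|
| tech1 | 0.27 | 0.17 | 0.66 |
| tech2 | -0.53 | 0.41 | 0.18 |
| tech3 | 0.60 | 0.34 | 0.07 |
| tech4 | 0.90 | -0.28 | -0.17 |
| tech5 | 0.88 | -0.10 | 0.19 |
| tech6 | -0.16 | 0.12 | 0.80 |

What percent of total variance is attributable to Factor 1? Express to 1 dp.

38.7%

SS loadings for Factor 1 = 0.27² + (-0.53)² + 0.60² + 0.90² + 0.88² + (-0.16)² = 2.3238
With 6 standardized items, total variance = 6. Proportion = 2.3238/6 = 0.3873 → 38.73%.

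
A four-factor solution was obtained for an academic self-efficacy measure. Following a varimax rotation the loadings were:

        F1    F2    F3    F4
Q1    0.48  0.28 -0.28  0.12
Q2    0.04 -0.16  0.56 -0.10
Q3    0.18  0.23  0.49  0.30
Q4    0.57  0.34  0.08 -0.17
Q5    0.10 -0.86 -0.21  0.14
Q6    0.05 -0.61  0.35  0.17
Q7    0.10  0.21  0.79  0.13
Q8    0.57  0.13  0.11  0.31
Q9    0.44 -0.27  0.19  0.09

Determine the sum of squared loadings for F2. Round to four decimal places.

SS loadings for F2 = 0.28² + (-0.16)² + 0.23² + 0.34² + (-0.86)² + (-0.61)² + 0.21² + 0.13² + (-0.27)² = 0.0784 + 0.0256 + 0.0529 + 0.1156 + 0.7396 + 0.3721 + 0.0441 + 0.0169 + 0.0729 = 1.5181

1.5181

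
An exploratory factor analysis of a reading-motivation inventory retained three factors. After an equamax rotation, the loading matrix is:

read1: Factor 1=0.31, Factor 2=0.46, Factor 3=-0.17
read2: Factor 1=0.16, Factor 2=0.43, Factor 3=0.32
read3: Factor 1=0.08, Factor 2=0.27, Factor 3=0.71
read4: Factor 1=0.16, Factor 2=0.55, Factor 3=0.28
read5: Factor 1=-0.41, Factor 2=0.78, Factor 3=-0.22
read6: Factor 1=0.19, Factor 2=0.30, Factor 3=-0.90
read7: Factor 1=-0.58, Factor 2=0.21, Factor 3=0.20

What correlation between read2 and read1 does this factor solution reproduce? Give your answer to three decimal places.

0.193

r̂ = Σ λ_i·λ_j across factors = (0.16)(0.31) + (0.43)(0.46) + (0.32)(-0.17)
  = +0.0496 +0.1978 -0.0544 = 0.1930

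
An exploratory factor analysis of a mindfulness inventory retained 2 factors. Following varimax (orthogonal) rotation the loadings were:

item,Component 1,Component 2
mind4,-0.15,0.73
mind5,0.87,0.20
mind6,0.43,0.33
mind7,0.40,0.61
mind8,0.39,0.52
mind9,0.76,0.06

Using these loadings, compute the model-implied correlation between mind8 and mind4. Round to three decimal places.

r̂ = Σ λ_i·λ_j across factors = (0.39)(-0.15) + (0.52)(0.73)
  = -0.0585 +0.3796 = 0.3211

0.321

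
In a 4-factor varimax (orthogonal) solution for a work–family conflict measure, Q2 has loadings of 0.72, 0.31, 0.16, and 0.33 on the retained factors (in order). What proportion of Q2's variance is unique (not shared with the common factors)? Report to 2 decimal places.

0.25

h² = 0.72² + 0.31² + 0.16² + 0.33² = 0.5184 + 0.0961 + 0.0256 + 0.1089 = 0.7490
Uniqueness u² = 1 − h² = 1 − 0.7490 = 0.2510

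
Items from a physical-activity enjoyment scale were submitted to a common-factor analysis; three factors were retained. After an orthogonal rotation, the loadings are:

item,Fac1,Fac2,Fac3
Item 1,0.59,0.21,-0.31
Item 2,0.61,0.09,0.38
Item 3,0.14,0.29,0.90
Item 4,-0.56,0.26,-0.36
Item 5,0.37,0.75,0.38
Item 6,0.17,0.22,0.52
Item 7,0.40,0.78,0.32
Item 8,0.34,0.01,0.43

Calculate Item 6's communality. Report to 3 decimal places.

h² = 0.17² + 0.22² + 0.52² = 0.0289 + 0.0484 + 0.2704 = 0.3477

0.348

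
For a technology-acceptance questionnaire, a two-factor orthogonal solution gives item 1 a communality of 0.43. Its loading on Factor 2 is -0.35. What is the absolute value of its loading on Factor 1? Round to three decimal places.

Under orthogonal rotation h² = Σλ², so λ_Factor 1² = h² − (0.1225) = 0.43 − 0.1225 = 0.3075.
|λ| = √0.3075 = 0.5545.

0.555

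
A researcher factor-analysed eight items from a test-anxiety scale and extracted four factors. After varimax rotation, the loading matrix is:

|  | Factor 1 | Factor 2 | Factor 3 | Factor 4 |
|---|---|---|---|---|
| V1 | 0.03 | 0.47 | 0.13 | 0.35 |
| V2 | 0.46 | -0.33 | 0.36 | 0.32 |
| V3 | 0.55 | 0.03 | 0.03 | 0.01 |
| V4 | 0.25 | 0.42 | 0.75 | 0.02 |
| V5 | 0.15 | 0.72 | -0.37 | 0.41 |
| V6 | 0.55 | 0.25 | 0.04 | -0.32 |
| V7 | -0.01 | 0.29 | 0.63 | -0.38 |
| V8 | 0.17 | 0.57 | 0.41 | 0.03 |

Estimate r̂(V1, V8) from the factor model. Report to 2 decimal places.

r̂ = Σ λ_i·λ_j across factors = (0.03)(0.17) + (0.47)(0.57) + (0.13)(0.41) + (0.35)(0.03)
  = +0.0051 +0.2679 +0.0533 +0.0105 = 0.3368

0.34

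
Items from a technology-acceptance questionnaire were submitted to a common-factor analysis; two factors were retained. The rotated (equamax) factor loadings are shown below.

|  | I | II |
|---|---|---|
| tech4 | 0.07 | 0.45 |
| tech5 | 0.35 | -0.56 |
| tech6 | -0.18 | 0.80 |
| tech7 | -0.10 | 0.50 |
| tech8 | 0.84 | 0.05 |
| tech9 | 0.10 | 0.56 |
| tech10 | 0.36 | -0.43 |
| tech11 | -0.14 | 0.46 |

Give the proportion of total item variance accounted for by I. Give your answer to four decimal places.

SS loadings for I = 0.07² + 0.35² + (-0.18)² + (-0.10)² + 0.84² + 0.10² + 0.36² + (-0.14)² = 1.0346
Proportion of variance = 1.0346 / 8 = 0.1293.

0.1293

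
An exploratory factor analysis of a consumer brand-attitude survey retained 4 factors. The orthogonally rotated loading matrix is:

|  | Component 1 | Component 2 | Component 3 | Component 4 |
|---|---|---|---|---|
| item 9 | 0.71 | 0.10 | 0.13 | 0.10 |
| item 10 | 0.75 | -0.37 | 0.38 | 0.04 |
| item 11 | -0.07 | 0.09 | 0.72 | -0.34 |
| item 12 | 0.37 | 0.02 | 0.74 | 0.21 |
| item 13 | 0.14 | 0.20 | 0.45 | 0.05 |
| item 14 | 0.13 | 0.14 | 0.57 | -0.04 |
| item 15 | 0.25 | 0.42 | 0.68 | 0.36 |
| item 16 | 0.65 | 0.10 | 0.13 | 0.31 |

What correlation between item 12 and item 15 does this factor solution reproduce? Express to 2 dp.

0.68

r̂ = Σ λ_i·λ_j across factors = (0.37)(0.25) + (0.02)(0.42) + (0.74)(0.68) + (0.21)(0.36)
  = +0.0925 +0.0084 +0.5032 +0.0756 = 0.6797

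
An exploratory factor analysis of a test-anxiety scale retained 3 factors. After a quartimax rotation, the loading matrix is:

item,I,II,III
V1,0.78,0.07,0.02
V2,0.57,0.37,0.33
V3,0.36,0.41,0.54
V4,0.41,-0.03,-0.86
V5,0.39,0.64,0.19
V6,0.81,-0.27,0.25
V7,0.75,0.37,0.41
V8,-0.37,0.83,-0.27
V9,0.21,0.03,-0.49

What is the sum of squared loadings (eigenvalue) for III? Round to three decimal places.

1.720

SS loadings for III = 0.02² + 0.33² + 0.54² + (-0.86)² + 0.19² + 0.25² + 0.41² + (-0.27)² + (-0.49)² = 0.0004 + 0.1089 + 0.2916 + 0.7396 + 0.0361 + 0.0625 + 0.1681 + 0.0729 + 0.2401 = 1.7202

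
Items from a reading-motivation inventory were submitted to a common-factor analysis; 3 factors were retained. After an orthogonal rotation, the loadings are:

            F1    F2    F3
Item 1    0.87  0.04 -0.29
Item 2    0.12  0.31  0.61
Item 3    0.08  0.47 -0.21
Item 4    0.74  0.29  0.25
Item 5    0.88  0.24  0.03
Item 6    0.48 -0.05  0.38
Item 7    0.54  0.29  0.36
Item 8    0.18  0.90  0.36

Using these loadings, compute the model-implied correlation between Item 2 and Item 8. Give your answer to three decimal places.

0.520

r̂ = Σ λ_i·λ_j across factors = (0.12)(0.18) + (0.31)(0.90) + (0.61)(0.36)
  = +0.0216 +0.2790 +0.2196 = 0.5202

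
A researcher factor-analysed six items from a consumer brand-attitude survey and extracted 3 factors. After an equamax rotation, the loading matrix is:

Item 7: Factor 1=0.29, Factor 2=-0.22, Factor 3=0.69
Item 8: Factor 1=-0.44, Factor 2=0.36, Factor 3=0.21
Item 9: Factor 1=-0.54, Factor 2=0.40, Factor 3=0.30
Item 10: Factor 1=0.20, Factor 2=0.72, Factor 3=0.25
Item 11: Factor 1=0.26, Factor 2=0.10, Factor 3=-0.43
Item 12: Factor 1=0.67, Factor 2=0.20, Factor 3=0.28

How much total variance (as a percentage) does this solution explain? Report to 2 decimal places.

Communalities: 0.6086, 0.3673, 0.5416, 0.6209, 0.2625, 0.5673; Σh² = 2.9682.
Total variance with 6 standardized items is 6, so the solution explains 2.9682/6 = 0.4947 = 49.47%.

49.47%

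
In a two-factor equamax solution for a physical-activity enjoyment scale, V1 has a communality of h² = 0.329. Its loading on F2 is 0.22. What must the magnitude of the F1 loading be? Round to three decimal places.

0.530

Under orthogonal rotation h² = Σλ², so λ_F1² = h² − (0.0484) = 0.329 − 0.0484 = 0.2806.
|λ| = √0.2806 = 0.5297.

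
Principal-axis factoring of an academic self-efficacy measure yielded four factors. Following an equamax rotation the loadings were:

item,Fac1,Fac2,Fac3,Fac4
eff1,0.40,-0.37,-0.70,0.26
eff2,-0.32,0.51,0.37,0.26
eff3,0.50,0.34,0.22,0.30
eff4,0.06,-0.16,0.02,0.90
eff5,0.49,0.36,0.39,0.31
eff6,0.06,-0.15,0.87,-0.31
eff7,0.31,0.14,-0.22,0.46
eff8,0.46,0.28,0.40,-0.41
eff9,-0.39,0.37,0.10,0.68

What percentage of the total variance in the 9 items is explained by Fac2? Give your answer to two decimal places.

10.28%

SS loadings for Fac2 = (-0.37)² + 0.51² + 0.34² + (-0.16)² + 0.36² + (-0.15)² + 0.14² + 0.28² + 0.37² = 0.9252
With 9 standardized items, total variance = 9. Proportion = 0.9252/9 = 0.1028 → 10.28%.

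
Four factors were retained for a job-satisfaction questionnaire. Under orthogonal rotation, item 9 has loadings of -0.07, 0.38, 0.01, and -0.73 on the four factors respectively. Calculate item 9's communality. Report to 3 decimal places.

h² = (-0.07)² + 0.38² + 0.01² + (-0.73)² = 0.0049 + 0.1444 + 0.0001 + 0.5329 = 0.6823

0.682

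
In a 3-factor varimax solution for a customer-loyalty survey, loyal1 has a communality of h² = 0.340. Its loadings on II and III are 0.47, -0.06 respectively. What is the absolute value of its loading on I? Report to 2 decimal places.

0.34

Under orthogonal rotation h² = Σλ², so λ_I² = h² − (0.2245) = 0.340 − 0.2245 = 0.1155.
|λ| = √0.1155 = 0.3399.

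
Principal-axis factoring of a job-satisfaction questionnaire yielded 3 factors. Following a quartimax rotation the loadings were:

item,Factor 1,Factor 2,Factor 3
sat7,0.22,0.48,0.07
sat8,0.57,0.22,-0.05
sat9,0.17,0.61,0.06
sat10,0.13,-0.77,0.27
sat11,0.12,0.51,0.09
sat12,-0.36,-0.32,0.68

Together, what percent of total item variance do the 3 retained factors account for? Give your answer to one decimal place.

SS loadings by factor: 0.5631, 1.6063, 0.5544; total = 2.7238.
Total variance with 6 standardized items is 6, so the solution explains 2.7238/6 = 0.4540 = 45.40%.

45.4%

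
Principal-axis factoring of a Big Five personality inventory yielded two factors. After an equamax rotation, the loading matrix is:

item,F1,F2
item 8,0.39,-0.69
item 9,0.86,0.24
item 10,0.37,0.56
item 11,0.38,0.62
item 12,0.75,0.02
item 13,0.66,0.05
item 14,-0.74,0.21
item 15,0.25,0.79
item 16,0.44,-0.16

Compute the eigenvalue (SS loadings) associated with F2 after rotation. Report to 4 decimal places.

SS loadings for F2 = (-0.69)² + 0.24² + 0.56² + 0.62² + 0.02² + 0.05² + 0.21² + 0.79² + (-0.16)² = 0.4761 + 0.0576 + 0.3136 + 0.3844 + 0.0004 + 0.0025 + 0.0441 + 0.6241 + 0.0256 = 1.9284

1.9284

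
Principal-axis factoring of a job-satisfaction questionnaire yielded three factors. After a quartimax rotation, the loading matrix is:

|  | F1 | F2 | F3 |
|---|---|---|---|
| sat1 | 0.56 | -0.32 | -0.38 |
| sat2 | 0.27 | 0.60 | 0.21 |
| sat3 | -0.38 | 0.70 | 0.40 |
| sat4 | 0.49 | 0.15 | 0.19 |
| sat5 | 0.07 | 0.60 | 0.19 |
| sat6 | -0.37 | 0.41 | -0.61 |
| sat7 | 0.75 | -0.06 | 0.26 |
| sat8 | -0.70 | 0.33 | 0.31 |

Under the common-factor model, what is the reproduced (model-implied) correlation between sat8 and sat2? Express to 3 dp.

r̂ = Σ λ_i·λ_j across factors = (-0.70)(0.27) + (0.33)(0.60) + (0.31)(0.21)
  = -0.1890 +0.1980 +0.0651 = 0.0741

0.074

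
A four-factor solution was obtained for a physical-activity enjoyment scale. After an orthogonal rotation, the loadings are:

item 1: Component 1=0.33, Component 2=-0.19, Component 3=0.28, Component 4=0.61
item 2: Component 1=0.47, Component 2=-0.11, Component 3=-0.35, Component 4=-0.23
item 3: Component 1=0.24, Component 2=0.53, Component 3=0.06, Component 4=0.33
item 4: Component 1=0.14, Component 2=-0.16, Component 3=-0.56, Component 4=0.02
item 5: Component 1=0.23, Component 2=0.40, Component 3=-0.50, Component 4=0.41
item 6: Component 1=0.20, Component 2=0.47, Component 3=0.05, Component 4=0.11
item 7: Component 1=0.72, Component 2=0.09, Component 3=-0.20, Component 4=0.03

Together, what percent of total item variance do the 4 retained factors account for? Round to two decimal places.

Communalities: 0.5955, 0.4084, 0.4510, 0.3592, 0.6310, 0.2755, 0.5674; Σh² = 3.2880.
Total variance with 7 standardized items is 7, so the solution explains 3.2880/7 = 0.4697 = 46.97%.

46.97%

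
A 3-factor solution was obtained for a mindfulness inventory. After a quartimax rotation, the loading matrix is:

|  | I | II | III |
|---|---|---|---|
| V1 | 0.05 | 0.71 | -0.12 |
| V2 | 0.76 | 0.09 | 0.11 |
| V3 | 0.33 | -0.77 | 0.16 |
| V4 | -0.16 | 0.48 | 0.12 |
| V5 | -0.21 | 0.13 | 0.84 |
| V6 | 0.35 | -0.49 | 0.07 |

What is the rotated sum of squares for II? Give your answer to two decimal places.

1.59

SS loadings for II = 0.71² + 0.09² + (-0.77)² + 0.48² + 0.13² + (-0.49)² = 0.5041 + 0.0081 + 0.5929 + 0.2304 + 0.0169 + 0.2401 = 1.5925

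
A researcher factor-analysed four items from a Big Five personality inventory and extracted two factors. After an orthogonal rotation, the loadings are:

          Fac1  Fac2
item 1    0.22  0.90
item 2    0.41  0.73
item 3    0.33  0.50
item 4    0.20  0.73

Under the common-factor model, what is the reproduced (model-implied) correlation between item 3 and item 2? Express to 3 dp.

r̂ = Σ λ_i·λ_j across factors = (0.33)(0.41) + (0.50)(0.73)
  = +0.1353 +0.3650 = 0.5003

0.500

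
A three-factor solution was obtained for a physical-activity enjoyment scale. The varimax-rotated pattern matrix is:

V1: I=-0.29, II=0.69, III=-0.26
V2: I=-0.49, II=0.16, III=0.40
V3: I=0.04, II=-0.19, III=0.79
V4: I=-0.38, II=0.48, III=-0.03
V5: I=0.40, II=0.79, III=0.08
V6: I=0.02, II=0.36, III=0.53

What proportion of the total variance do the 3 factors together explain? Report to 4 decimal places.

Communalities: 0.6278, 0.4257, 0.6618, 0.3757, 0.7905, 0.4109; Σh² = 3.2924.
Total variance with 6 standardized items is 6, so the solution explains 3.2924/6 = 0.5487.

0.5487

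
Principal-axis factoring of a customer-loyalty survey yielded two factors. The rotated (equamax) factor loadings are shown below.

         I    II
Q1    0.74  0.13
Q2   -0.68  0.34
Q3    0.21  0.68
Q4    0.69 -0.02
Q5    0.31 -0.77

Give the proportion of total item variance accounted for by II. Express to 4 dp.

0.2376

SS loadings for II = 0.13² + 0.34² + 0.68² + (-0.02)² + (-0.77)² = 1.1882
Proportion of variance = 1.1882 / 5 = 0.2376.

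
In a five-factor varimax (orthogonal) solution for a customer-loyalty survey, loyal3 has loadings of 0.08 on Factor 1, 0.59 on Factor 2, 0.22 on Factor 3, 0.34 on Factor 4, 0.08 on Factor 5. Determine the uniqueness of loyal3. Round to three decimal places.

h² = 0.08² + 0.59² + 0.22² + 0.34² + 0.08² = 0.0064 + 0.3481 + 0.0484 + 0.1156 + 0.0064 = 0.5249
Uniqueness u² = 1 − h² = 1 − 0.5249 = 0.4751

0.475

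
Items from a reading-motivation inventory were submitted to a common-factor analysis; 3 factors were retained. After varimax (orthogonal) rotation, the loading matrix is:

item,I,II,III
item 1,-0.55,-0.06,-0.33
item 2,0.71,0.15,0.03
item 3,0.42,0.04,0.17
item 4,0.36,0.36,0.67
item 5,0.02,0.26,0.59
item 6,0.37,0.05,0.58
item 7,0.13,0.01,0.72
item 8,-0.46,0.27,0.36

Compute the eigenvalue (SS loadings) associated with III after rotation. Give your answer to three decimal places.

SS loadings for III = (-0.33)² + 0.03² + 0.17² + 0.67² + 0.59² + 0.58² + 0.72² + 0.36² = 0.1089 + 0.0009 + 0.0289 + 0.4489 + 0.3481 + 0.3364 + 0.5184 + 0.1296 = 1.9201

1.920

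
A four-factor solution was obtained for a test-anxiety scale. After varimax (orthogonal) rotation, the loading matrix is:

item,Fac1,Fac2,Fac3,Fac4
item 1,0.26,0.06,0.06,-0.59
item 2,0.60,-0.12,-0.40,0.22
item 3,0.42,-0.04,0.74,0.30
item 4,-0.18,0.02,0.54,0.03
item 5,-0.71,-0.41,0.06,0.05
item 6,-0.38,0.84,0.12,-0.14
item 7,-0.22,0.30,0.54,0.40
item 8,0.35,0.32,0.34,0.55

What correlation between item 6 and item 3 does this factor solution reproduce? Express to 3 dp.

r̂ = Σ λ_i·λ_j across factors = (-0.38)(0.42) + (0.84)(-0.04) + (0.12)(0.74) + (-0.14)(0.30)
  = -0.1596 -0.0336 +0.0888 -0.0420 = -0.1464

-0.146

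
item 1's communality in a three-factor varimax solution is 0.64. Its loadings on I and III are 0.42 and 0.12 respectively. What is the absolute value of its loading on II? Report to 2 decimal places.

Under orthogonal rotation h² = Σλ², so λ_II² = h² − (0.1908) = 0.64 − 0.1908 = 0.4492.
|λ| = √0.4492 = 0.6702.

0.67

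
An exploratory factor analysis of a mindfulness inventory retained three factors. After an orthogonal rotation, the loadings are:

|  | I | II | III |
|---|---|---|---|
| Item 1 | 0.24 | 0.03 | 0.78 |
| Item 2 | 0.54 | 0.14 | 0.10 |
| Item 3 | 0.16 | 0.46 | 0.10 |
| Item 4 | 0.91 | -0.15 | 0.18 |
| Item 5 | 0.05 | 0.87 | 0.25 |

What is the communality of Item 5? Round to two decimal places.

h² = 0.05² + 0.87² + 0.25² = 0.0025 + 0.7569 + 0.0625 = 0.8219

0.82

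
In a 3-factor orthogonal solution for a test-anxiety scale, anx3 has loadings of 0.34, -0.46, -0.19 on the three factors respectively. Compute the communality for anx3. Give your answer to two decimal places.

h² = 0.34² + (-0.46)² + (-0.19)² = 0.1156 + 0.2116 + 0.0361 = 0.3633

0.36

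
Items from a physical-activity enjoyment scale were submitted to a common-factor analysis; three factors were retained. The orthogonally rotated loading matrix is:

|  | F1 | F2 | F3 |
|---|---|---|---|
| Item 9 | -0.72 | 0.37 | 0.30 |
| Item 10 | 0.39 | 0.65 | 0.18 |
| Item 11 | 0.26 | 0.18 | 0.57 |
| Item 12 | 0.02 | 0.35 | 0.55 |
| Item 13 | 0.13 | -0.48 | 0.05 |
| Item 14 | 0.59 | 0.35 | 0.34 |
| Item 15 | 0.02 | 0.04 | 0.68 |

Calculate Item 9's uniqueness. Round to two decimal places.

0.25

h² = (-0.72)² + 0.37² + 0.30² = 0.5184 + 0.1369 + 0.0900 = 0.7453
Uniqueness u² = 1 − h² = 1 − 0.7453 = 0.2547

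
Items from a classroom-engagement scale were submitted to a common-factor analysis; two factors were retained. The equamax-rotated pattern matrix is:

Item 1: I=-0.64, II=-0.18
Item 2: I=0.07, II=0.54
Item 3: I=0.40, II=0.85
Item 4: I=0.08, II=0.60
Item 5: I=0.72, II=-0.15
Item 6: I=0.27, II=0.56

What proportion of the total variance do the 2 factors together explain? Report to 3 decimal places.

0.486

SS loadings by factor: 1.1722, 1.7426; total = 2.9148.
Total variance with 6 standardized items is 6, so the solution explains 2.9148/6 = 0.4858.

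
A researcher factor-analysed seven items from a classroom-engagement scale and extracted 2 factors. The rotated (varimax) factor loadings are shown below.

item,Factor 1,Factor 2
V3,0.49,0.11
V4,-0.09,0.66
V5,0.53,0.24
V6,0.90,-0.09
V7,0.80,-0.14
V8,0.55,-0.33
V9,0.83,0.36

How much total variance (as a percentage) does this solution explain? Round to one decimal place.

53.5%

Communalities: 0.2522, 0.4437, 0.3385, 0.8181, 0.6596, 0.4114, 0.8185; Σh² = 3.7420.
Total variance with 7 standardized items is 7, so the solution explains 3.7420/7 = 0.5346 = 53.46%.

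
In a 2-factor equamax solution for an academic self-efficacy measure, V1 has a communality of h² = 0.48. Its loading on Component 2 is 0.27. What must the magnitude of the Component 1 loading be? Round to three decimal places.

Under orthogonal rotation h² = Σλ², so λ_Component 1² = h² − (0.0729) = 0.48 − 0.0729 = 0.4071.
|λ| = √0.4071 = 0.6380.

0.638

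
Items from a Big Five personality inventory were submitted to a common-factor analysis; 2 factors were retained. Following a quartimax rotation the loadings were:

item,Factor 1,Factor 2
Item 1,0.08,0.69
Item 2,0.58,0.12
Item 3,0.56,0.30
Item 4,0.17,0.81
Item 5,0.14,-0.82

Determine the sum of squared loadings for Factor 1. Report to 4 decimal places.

SS loadings for Factor 1 = 0.08² + 0.58² + 0.56² + 0.17² + 0.14² = 0.0064 + 0.3364 + 0.3136 + 0.0289 + 0.0196 = 0.7049

0.7049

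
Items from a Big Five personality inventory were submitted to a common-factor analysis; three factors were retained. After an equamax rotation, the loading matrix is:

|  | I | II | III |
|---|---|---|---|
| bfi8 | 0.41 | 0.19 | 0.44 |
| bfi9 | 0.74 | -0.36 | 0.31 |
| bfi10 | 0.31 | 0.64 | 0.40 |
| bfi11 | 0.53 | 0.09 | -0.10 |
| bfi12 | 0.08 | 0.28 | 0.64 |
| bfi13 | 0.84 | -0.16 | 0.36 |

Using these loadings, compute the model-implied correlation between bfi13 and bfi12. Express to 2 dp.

r̂ = Σ λ_i·λ_j across factors = (0.84)(0.08) + (-0.16)(0.28) + (0.36)(0.64)
  = +0.0672 -0.0448 +0.2304 = 0.2528

0.25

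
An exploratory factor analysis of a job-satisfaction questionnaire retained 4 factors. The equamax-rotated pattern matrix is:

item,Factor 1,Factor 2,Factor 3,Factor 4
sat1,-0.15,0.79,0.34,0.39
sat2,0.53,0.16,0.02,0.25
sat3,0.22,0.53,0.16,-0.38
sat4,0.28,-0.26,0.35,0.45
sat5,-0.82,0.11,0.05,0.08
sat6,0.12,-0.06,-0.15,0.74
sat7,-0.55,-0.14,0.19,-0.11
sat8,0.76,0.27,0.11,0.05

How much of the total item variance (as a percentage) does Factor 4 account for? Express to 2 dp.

14.13%

SS loadings for Factor 4 = 0.39² + 0.25² + (-0.38)² + 0.45² + 0.08² + 0.74² + (-0.11)² + 0.05² = 1.1301
With 8 standardized items, total variance = 8. Proportion = 1.1301/8 = 0.1413 → 14.13%.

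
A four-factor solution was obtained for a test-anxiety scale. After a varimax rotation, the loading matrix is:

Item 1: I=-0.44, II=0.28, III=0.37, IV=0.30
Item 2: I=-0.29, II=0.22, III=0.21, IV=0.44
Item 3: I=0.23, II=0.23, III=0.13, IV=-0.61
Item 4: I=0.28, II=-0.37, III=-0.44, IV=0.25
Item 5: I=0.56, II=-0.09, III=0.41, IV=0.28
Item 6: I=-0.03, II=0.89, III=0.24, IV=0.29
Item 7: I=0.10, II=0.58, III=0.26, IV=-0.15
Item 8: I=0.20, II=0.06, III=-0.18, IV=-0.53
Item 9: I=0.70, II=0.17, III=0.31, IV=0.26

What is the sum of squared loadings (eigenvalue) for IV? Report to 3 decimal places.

SS loadings for IV = 0.30² + 0.44² + (-0.61)² + 0.25² + 0.28² + 0.29² + (-0.15)² + (-0.53)² + 0.26² = 0.0900 + 0.1936 + 0.3721 + 0.0625 + 0.0784 + 0.0841 + 0.0225 + 0.2809 + 0.0676 = 1.2517

1.252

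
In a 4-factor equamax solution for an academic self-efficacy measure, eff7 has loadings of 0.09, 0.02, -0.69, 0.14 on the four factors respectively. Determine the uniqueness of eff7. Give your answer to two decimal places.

0.50

h² = 0.09² + 0.02² + (-0.69)² + 0.14² = 0.0081 + 0.0004 + 0.4761 + 0.0196 = 0.5042
Uniqueness u² = 1 − h² = 1 − 0.5042 = 0.4958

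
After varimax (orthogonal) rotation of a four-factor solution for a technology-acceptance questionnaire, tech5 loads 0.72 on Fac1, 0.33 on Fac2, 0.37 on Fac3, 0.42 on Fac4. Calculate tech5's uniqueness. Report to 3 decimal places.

0.059

h² = 0.72² + 0.33² + 0.37² + 0.42² = 0.5184 + 0.1089 + 0.1369 + 0.1764 = 0.9406
Uniqueness u² = 1 − h² = 1 − 0.9406 = 0.0594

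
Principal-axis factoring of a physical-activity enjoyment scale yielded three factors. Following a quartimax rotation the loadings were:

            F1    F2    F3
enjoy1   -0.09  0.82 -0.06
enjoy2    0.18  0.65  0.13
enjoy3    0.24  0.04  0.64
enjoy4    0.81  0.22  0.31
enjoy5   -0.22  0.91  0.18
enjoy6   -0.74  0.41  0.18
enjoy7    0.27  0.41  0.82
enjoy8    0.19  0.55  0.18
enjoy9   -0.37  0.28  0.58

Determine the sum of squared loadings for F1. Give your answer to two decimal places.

SS loadings for F1 = (-0.09)² + 0.18² + 0.24² + 0.81² + (-0.22)² + (-0.74)² + 0.27² + 0.19² + (-0.37)² = 0.0081 + 0.0324 + 0.0576 + 0.6561 + 0.0484 + 0.5476 + 0.0729 + 0.0361 + 0.1369 = 1.5961

1.60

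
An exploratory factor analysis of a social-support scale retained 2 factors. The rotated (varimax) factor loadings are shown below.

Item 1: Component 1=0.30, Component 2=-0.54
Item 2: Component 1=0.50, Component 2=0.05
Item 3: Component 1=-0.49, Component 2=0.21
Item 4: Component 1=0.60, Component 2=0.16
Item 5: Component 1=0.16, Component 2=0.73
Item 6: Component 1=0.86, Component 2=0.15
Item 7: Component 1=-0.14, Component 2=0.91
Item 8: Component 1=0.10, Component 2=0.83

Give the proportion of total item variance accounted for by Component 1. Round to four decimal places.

0.2169

SS loadings for Component 1 = 0.30² + 0.50² + (-0.49)² + 0.60² + 0.16² + 0.86² + (-0.14)² + 0.10² = 1.7349
Proportion of variance = 1.7349 / 8 = 0.2169.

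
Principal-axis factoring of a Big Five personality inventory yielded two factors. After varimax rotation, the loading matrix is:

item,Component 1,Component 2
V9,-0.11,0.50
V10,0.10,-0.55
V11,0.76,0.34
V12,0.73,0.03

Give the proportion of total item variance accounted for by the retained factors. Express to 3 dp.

Communalities: 0.2621, 0.3125, 0.6932, 0.5338; Σh² = 1.8016.
Total variance with 4 standardized items is 4, so the solution explains 1.8016/4 = 0.4504.

0.450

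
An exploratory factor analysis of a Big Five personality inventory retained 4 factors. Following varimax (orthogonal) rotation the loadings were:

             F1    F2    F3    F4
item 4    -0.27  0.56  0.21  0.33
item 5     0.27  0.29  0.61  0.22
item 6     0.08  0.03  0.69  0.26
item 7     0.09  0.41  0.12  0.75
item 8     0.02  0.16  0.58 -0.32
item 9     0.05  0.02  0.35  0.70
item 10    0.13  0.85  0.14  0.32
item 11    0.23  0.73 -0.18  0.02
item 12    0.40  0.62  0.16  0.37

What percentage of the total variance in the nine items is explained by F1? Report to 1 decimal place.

SS loadings for F1 = (-0.27)² + 0.27² + 0.08² + 0.09² + 0.02² + 0.05² + 0.13² + 0.23² + 0.40² = 0.3930
With 9 standardized items, total variance = 9. Proportion = 0.3930/9 = 0.0437 → 4.37%.

4.4%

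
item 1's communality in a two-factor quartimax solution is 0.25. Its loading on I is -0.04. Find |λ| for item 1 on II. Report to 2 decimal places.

0.50

Under orthogonal rotation h² = Σλ², so λ_II² = h² − (0.0016) = 0.25 − 0.0016 = 0.2484.
|λ| = √0.2484 = 0.4984.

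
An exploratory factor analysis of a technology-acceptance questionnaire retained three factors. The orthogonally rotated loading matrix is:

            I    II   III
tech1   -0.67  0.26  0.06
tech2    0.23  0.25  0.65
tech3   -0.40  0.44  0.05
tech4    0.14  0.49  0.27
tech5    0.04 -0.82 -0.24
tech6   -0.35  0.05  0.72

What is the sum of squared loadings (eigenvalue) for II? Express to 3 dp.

1.239

SS loadings for II = 0.26² + 0.25² + 0.44² + 0.49² + (-0.82)² + 0.05² = 0.0676 + 0.0625 + 0.1936 + 0.2401 + 0.6724 + 0.0025 = 1.2387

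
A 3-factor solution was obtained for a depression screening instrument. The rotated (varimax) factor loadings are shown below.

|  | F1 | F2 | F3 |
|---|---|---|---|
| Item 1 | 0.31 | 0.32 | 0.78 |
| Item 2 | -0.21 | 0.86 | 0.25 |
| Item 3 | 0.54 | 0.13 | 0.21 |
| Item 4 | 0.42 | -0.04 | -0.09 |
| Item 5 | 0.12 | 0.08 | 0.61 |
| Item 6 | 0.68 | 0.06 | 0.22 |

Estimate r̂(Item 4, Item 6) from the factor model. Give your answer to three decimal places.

0.263

r̂ = Σ λ_i·λ_j across factors = (0.42)(0.68) + (-0.04)(0.06) + (-0.09)(0.22)
  = +0.2856 -0.0024 -0.0198 = 0.2634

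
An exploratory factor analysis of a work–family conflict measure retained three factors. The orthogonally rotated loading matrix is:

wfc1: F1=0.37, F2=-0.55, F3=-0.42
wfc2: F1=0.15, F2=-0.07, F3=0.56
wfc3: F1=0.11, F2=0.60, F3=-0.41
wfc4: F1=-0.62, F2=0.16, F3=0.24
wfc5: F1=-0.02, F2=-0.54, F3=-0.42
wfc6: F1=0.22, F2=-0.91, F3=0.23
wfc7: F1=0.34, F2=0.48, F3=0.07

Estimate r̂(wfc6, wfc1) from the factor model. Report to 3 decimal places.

0.485

r̂ = Σ λ_i·λ_j across factors = (0.22)(0.37) + (-0.91)(-0.55) + (0.23)(-0.42)
  = +0.0814 +0.5005 -0.0966 = 0.4853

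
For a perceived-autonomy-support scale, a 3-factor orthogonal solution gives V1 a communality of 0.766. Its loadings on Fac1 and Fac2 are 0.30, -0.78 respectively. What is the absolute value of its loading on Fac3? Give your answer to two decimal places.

Under orthogonal rotation h² = Σλ², so λ_Fac3² = h² − (0.6984) = 0.766 − 0.6984 = 0.0676.
|λ| = √0.0676 = 0.2600.

0.26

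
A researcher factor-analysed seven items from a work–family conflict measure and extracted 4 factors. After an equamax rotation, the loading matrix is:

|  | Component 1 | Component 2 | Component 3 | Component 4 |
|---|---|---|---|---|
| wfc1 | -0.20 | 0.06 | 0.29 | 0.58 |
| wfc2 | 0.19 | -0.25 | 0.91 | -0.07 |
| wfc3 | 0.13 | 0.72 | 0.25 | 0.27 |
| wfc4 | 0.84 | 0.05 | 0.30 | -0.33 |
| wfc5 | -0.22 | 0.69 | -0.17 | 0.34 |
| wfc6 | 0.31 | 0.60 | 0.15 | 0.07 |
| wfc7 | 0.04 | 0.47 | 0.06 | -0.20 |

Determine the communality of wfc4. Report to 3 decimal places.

0.907

h² = 0.84² + 0.05² + 0.30² + (-0.33)² = 0.7056 + 0.0025 + 0.0900 + 0.1089 = 0.9070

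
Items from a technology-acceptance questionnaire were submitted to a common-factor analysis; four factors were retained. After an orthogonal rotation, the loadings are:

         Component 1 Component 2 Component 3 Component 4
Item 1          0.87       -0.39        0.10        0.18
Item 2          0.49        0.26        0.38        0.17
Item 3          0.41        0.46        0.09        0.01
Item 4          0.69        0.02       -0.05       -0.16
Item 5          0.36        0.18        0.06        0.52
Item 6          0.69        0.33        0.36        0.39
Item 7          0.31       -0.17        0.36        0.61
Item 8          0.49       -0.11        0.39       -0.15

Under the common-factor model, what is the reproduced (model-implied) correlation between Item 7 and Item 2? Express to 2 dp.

0.35

r̂ = Σ λ_i·λ_j across factors = (0.31)(0.49) + (-0.17)(0.26) + (0.36)(0.38) + (0.61)(0.17)
  = +0.1519 -0.0442 +0.1368 +0.1037 = 0.3482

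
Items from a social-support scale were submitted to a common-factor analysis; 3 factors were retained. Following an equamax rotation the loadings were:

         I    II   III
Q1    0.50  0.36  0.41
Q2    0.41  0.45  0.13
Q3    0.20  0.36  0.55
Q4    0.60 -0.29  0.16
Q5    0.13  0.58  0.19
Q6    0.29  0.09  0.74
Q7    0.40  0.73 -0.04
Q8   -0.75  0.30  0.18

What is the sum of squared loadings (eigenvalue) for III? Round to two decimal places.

1.13

SS loadings for III = 0.41² + 0.13² + 0.55² + 0.16² + 0.19² + 0.74² + (-0.04)² + 0.18² = 0.1681 + 0.0169 + 0.3025 + 0.0256 + 0.0361 + 0.5476 + 0.0016 + 0.0324 = 1.1308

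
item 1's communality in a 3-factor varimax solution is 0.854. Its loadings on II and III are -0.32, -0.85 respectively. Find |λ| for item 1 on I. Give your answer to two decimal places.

Under orthogonal rotation h² = Σλ², so λ_I² = h² − (0.8249) = 0.854 − 0.8249 = 0.0291.
|λ| = √0.0291 = 0.1706.

0.17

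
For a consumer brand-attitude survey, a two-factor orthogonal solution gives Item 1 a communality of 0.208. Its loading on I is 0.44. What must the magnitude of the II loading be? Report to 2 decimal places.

Under orthogonal rotation h² = Σλ², so λ_II² = h² − (0.1936) = 0.208 − 0.1936 = 0.0144.
|λ| = √0.0144 = 0.1200.

0.12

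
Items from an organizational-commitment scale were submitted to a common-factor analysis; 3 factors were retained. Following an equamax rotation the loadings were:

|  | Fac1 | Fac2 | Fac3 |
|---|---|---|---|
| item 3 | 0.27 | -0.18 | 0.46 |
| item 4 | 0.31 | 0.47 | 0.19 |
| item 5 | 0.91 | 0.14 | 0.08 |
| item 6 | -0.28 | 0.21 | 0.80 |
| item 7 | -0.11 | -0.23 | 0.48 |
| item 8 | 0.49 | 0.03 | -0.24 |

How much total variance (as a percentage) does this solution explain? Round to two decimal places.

48.01%

SS loadings by factor: 1.3277, 0.3708, 1.1821; total = 2.8806.
Total variance with 6 standardized items is 6, so the solution explains 2.8806/6 = 0.4801 = 48.01%.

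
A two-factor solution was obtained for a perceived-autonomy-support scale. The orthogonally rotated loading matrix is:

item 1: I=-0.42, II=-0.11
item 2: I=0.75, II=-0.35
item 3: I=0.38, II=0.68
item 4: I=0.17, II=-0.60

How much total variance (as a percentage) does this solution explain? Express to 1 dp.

46.7%

Communalities: 0.1885, 0.6850, 0.6068, 0.3889; Σh² = 1.8692.
Total variance with 4 standardized items is 4, so the solution explains 1.8692/4 = 0.4673 = 46.73%.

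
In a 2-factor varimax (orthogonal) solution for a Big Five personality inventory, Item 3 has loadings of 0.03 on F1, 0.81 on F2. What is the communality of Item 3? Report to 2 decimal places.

0.66

h² = 0.03² + 0.81² = 0.0009 + 0.6561 = 0.6570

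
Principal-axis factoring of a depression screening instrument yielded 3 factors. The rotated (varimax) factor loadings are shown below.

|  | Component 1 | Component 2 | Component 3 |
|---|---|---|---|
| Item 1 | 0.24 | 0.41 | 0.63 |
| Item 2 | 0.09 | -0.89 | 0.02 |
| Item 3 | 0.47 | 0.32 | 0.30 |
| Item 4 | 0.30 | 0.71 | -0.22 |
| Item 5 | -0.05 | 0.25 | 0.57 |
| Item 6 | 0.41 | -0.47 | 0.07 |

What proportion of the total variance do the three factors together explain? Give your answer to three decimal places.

0.544

Communalities: 0.6226, 0.8006, 0.4133, 0.6425, 0.3899, 0.3939; Σh² = 3.2628.
Total variance with 6 standardized items is 6, so the solution explains 3.2628/6 = 0.5438.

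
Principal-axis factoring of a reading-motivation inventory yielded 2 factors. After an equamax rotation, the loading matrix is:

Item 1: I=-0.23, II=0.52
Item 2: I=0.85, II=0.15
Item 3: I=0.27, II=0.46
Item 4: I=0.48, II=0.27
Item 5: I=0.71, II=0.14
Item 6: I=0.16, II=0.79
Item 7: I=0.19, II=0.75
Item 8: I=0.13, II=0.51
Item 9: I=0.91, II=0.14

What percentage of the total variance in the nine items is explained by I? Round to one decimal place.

SS loadings for I = (-0.23)² + 0.85² + 0.27² + 0.48² + 0.71² + 0.16² + 0.19² + 0.13² + 0.91² = 2.4895
With 9 standardized items, total variance = 9. Proportion = 2.4895/9 = 0.2766 → 27.66%.

27.7%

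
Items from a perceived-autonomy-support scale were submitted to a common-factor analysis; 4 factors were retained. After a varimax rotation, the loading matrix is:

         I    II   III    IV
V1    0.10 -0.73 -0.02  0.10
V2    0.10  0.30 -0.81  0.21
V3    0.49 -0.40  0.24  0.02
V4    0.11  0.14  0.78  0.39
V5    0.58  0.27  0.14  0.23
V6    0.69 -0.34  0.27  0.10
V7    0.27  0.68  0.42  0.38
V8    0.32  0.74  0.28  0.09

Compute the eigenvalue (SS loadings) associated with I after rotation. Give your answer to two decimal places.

1.26

SS loadings for I = 0.10² + 0.10² + 0.49² + 0.11² + 0.58² + 0.69² + 0.27² + 0.32² = 0.0100 + 0.0100 + 0.2401 + 0.0121 + 0.3364 + 0.4761 + 0.0729 + 0.1024 = 1.2600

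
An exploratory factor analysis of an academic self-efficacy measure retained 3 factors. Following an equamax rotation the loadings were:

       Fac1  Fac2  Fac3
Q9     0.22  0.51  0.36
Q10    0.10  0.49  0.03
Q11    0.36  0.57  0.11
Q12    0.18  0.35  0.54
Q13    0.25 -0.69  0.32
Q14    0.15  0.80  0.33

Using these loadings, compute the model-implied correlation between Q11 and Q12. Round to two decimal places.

0.32

r̂ = Σ λ_i·λ_j across factors = (0.36)(0.18) + (0.57)(0.35) + (0.11)(0.54)
  = +0.0648 +0.1995 +0.0594 = 0.3237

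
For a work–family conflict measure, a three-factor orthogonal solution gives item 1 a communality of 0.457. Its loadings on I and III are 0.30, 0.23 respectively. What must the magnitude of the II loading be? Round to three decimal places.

0.560

Under orthogonal rotation h² = Σλ², so λ_II² = h² − (0.1429) = 0.457 − 0.1429 = 0.3141.
|λ| = √0.3141 = 0.5604.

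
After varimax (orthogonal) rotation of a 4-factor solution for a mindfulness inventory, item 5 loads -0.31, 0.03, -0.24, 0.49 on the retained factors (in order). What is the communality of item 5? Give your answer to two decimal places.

h² = (-0.31)² + 0.03² + (-0.24)² + 0.49² = 0.0961 + 0.0009 + 0.0576 + 0.2401 = 0.3947

0.39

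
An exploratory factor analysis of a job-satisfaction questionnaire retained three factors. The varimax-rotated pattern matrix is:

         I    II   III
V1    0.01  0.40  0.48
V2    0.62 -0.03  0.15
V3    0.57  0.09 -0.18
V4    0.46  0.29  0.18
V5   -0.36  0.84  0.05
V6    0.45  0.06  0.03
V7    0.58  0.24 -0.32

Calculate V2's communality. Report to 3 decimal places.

0.408

h² = 0.62² + (-0.03)² + 0.15² = 0.3844 + 0.0009 + 0.0225 = 0.4078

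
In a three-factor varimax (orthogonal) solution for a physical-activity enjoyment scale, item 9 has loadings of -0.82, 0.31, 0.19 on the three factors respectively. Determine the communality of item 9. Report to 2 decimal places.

0.80

h² = (-0.82)² + 0.31² + 0.19² = 0.6724 + 0.0961 + 0.0361 = 0.8046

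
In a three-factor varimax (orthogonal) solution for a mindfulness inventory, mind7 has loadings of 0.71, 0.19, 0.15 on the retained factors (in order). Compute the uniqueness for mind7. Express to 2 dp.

h² = 0.71² + 0.19² + 0.15² = 0.5041 + 0.0361 + 0.0225 = 0.5627
Uniqueness u² = 1 − h² = 1 − 0.5627 = 0.4373

0.44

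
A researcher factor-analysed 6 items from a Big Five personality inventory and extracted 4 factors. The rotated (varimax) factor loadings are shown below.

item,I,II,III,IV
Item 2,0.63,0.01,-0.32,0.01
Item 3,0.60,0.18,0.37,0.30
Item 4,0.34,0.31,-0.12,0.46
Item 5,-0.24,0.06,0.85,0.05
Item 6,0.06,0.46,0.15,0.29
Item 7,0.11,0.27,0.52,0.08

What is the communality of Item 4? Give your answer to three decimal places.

0.438

h² = 0.34² + 0.31² + (-0.12)² + 0.46² = 0.1156 + 0.0961 + 0.0144 + 0.2116 = 0.4377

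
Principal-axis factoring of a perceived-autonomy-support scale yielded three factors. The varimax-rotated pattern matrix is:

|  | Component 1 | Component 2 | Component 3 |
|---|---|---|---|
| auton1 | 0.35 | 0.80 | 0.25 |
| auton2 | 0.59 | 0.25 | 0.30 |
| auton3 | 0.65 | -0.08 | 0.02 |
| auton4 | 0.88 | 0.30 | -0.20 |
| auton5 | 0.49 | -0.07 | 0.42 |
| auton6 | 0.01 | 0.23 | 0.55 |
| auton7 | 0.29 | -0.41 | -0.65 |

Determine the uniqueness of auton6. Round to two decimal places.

0.64

h² = 0.01² + 0.23² + 0.55² = 0.0001 + 0.0529 + 0.3025 = 0.3555
Uniqueness u² = 1 − h² = 1 − 0.3555 = 0.6445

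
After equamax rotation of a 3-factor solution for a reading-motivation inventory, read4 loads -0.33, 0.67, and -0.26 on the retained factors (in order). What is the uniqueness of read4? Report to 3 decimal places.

0.375

h² = (-0.33)² + 0.67² + (-0.26)² = 0.1089 + 0.4489 + 0.0676 = 0.6254
Uniqueness u² = 1 − h² = 1 − 0.6254 = 0.3746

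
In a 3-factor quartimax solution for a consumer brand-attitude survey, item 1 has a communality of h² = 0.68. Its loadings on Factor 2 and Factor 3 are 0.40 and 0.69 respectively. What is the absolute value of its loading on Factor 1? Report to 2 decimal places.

Under orthogonal rotation h² = Σλ², so λ_Factor 1² = h² − (0.6361) = 0.68 − 0.6361 = 0.0439.
|λ| = √0.0439 = 0.2095.

0.21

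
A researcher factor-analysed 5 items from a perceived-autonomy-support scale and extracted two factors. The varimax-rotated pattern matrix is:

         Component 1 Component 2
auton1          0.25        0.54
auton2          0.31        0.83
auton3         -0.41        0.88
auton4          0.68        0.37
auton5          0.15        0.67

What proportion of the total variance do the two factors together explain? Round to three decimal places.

SS loadings by factor: 0.8116, 2.3407; total = 3.1523.
Total variance with 5 standardized items is 5, so the solution explains 3.1523/5 = 0.6305.

0.630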